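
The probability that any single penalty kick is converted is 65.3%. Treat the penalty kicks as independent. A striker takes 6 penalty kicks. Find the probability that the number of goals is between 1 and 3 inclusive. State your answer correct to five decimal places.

X ~ Binomial(6, 0.653); P(1 ≤ X ≤ 3) = Σ C(6,k) p^k (1−p)^(6−k) over k:
  k=1: C(6,1)·0.653^1·0.347^5 = 0.0197111
  k=2: C(6,2)·0.653^2·0.347^4 = 0.0927333
  k=3: C(6,3)·0.653^3·0.347^3 = 0.2326794
Total = 0.3451238

0.34512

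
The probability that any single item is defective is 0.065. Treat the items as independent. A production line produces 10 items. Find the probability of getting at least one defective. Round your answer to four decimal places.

0.4894

P(at least one) = 1 − P(none) = 1 − (1 − 0.065)^10
= 1 − 0.510642 = 0.489358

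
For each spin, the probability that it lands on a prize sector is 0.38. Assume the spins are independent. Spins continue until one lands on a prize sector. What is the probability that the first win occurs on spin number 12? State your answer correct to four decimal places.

Geometric (trials to first success), p = 0.38.
P(Y = 12) = (1−p)^11 · p = 0.0052037 · 0.38 = 0.001977

0.0020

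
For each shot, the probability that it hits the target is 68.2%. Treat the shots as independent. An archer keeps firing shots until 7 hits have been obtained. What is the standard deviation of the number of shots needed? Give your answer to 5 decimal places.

Y = total shots until the seventh success; negative binomial with r=7, p=0.682.
SD(Y) = √[r(1−p)/p²] = √(4.7858206) = 2.1876518

2.18765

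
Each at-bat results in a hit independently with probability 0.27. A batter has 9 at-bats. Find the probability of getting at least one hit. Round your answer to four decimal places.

0.9411

P(at least one) = 1 − P(none) = 1 − (1 − 0.27)^9
= 1 − 0.058872 = 0.941128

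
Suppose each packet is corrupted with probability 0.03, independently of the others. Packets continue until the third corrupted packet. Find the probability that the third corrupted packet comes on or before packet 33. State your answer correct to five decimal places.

0.07564

Finishing within 33 packets ⇔ at least 3 successes in the first 33. With X ~ Binomial(33, 0.03), P(Y ≤ 33) = 1 − P(X ≤ 2).
  k=0: C(33,0)·0.03^0·0.97^33 = 0.3659883
  k=1: C(33,1)·0.03^1·0.97^32 = 0.3735345
  k=2: C(33,2)·0.03^2·0.97^31 = 0.1848418
1 − 0.9243646 = 0.0756354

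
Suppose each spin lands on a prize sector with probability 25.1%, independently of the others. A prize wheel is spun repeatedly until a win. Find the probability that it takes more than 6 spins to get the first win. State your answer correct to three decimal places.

0.177

Y = number of spins to the first success; geometric, p = 0.251.
P(Y > 6) = P(first 6 all fail) = (1−p)^6 = 0.17656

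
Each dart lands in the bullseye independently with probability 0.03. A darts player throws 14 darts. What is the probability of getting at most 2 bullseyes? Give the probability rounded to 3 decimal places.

0.992

X ~ Binomial(14, 0.03); P(X ≤ 2) = Σ C(14,k) p^k (1−p)^(14−k) over k:
  k=0: C(14,0)·0.03^0·0.97^14 = 0.65284
  k=1: C(14,1)·0.03^1·0.97^13 = 0.28267
  k=2: C(14,2)·0.03^2·0.97^12 = 0.05683
Total = 0.99233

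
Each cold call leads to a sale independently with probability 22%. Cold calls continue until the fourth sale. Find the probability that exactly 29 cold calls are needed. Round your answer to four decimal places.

0.0154

Y = trial on which the fourth success occurs; negative binomial, r=4, p=0.22.
P(Y=29) = C(28,3) · p^4 · (1−p)^25
= 3276 · 0.0023426 · 0.0020062 = 0.015396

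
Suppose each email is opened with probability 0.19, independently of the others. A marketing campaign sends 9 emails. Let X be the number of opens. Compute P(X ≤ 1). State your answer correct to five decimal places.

X ~ Binomial(9, 0.19); P(X ≤ 1) = Σ C(9,k) p^k (1−p)^(9−k) over k:
  k=0: C(9,0)·0.19^0·0.81^9 = 0.1500946
  k=1: C(9,1)·0.19^1·0.81^8 = 0.3168665
Total = 0.4669611

0.46696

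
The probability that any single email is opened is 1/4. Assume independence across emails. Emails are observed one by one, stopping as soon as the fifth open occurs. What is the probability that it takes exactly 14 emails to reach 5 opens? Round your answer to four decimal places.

0.0524

Y = trial on which the fifth success occurs; negative binomial, r=5, p=0.25.
P(Y=14) = C(13,4) · p^5 · (1−p)^9
= 715 · 0.00097656 · 0.075085 = 0.052427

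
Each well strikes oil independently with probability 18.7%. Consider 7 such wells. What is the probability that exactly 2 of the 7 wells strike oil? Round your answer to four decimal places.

X ~ Binomial(n=7, p=0.187).
P(X=2) = C(7,2) · p^2 · (1−p)^5
= 21 · 0.034969 · 0.35518 = 0.260829

0.2608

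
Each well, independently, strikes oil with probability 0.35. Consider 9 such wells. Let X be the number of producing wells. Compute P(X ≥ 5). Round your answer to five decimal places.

X ~ Binomial(9, 0.35); P(X ≥ 5) = Σ C(9,k) p^k (1−p)^(9−k) over k:
  k=5: C(9,5)·0.35^5·0.65^4 = 0.1181311
  k=6: C(9,6)·0.35^6·0.65^3 = 0.0424060
  k=7: C(9,7)·0.35^7·0.65^2 = 0.0097860
  k=8: C(9,8)·0.35^8·0.65^1 = 0.0013173
  k=9: C(9,9)·0.35^9·0.65^0 = 0.0000788
Total = 0.1717193

0.17172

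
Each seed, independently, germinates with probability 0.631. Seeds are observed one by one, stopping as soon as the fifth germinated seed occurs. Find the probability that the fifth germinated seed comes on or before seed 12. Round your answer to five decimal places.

0.96465

Finishing within 12 seeds ⇔ at least 5 successes in the first 12. With X ~ Binomial(12, 0.631), P(Y ≤ 12) = 1 − P(X ≤ 4).
  k=0: C(12,0)·0.631^0·0.369^12 = 0.0000064
  k=1: C(12,1)·0.631^1·0.369^11 = 0.0001308
  k=2: C(12,2)·0.631^2·0.369^10 = 0.0012299
  k=3: C(12,3)·0.631^3·0.369^9 = 0.0070105
  k=4: C(12,4)·0.631^4·0.369^8 = 0.0269733
1 − 0.0353508 = 0.9646492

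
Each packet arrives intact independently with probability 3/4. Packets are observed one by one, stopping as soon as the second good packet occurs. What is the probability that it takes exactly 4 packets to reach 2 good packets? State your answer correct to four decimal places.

0.1055

Y = trial on which the second success occurs; negative binomial, r=2, p=0.75.
P(Y=4) = C(3,1) · p^2 · (1−p)^2
= 3 · 0.5625 · 0.0625 = 0.105469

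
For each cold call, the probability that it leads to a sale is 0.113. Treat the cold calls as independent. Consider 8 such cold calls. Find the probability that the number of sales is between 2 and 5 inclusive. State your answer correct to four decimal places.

X ~ Binomial(8, 0.113); P(2 ≤ X ≤ 5) = Σ C(8,k) p^k (1−p)^(8−k) over k:
  k=2: C(8,2)·0.113^2·0.887^6 = 0.174123
  k=3: C(8,3)·0.113^3·0.887^5 = 0.044365
  k=4: C(8,4)·0.113^4·0.887^4 = 0.007065
  k=5: C(8,5)·0.113^5·0.887^3 = 0.000720
Total = 0.226273

0.2263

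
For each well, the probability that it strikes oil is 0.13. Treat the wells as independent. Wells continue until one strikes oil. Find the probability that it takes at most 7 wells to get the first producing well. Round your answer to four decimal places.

Y = number of wells to the first success; geometric, p = 0.13.
P(Y ≤ 7) = 1 − (1−p)^7 = 1 − 0.377255 = 0.622745

0.6227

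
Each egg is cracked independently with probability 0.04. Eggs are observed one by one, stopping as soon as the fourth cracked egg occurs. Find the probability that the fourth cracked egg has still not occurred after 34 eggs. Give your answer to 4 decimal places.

Needing more than 34 eggs ⇔ fewer than 4 successes in the first 34. With X ~ Binomial(34, 0.04), P(Y > 34) = P(X ≤ 3).
  k=0: C(34,0)·0.04^0·0.96^34 = 0.249587
  k=1: C(34,1)·0.04^1·0.96^33 = 0.353582
  k=2: C(34,2)·0.04^2·0.96^32 = 0.243087
  k=3: C(34,3)·0.04^3·0.96^31 = 0.108039
P(X ≤ 3) = 0.954295

0.9543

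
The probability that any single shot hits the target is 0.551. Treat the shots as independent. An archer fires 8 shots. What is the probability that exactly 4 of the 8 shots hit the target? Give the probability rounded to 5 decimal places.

X ~ Binomial(n=8, p=0.551).
P(X=4) = C(8,4) · p^4 · (1−p)^4
= 70 · 0.092174 · 0.040643 = 0.2622345

0.26223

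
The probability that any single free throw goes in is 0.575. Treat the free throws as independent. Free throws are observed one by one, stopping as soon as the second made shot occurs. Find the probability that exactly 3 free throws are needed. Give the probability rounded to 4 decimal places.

Y = trial on which the second success occurs; negative binomial, r=2, p=0.575.
P(Y=3) = C(2,1) · p^2 · (1−p)^1
= 2 · 0.33063 · 0.425 = 0.281031

0.2810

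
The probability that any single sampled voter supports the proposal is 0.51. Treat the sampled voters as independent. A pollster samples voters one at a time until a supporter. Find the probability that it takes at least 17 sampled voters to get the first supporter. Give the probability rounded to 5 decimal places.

0.00001

Y = number of sampled voters to the first success; geometric, p = 0.51.
P(Y > 16) = P(first 16 all fail) = (1−p)^16 = 0.0000110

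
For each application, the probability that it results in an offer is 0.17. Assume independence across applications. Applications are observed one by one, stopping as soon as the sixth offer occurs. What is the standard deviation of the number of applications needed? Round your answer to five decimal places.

Y = total applications until the sixth success; negative binomial with r=6, p=0.17.
SD(Y) = √[r(1−p)/p²] = √(172.3183391) = 13.1270080

13.12701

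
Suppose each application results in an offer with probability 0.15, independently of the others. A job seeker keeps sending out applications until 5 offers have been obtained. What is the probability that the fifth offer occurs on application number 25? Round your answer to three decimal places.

0.031

Y = trial on which the fifth success occurs; negative binomial, r=5, p=0.15.
P(Y=25) = C(24,4) · p^5 · (1−p)^20
= 10626 · 7.5937e-05 · 0.03876 = 0.03128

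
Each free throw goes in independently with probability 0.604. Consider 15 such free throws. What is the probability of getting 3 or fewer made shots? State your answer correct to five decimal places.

0.00174

X ~ Binomial(15, 0.604); P(X ≤ 3) = Σ C(15,k) p^k (1−p)^(15−k) over k:
  k=0: C(15,0)·0.604^0·0.396^15 = 0.0000009
  k=1: C(15,1)·0.604^1·0.396^14 = 0.0000211
  k=2: C(15,2)·0.604^2·0.396^13 = 0.0002256
  k=3: C(15,3)·0.604^3·0.396^12 = 0.0014910
Total = 0.0017386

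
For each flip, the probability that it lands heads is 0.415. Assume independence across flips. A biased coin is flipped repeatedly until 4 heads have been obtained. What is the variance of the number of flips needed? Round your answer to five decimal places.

Y = total flips until the fourth success; negative binomial with r=4, p=0.415.
Var(Y) = r(1−p)/p² = 4·0.585 / 0.415² = 13.5868776

13.58688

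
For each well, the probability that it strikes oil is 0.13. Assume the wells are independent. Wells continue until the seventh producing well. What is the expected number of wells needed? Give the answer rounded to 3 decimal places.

53.846

Y = total wells until the seventh success; negative binomial with r=7, p=0.13.
E[Y] = r / p = 7 / 0.13 = 53.84615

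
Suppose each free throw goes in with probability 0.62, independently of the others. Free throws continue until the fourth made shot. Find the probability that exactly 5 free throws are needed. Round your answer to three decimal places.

0.225

Y = trial on which the fourth success occurs; negative binomial, r=4, p=0.62.
P(Y=5) = C(4,3) · p^4 · (1−p)^1
= 4 · 0.14776 · 0.38 = 0.22460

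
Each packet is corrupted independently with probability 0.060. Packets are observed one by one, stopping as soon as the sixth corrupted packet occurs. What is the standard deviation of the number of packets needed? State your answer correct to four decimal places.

39.5811

Y = total packets until the sixth success; negative binomial with r=6, p=0.06.
SD(Y) = √[r(1−p)/p²] = √(1566.666667) = 39.581140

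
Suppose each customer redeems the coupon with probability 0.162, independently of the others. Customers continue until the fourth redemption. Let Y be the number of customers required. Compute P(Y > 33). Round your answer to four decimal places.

Needing more than 33 customers ⇔ fewer than 4 successes in the first 33. With X ~ Binomial(33, 0.162), P(Y > 33) = P(X ≤ 3).
  k=0: C(33,0)·0.162^0·0.838^33 = 0.002931
  k=1: C(33,1)·0.162^1·0.838^32 = 0.018700
  k=2: C(33,2)·0.162^2·0.838^31 = 0.057840
  k=3: C(33,3)·0.162^3·0.838^30 = 0.115542
P(X ≤ 3) = 0.195013

0.1950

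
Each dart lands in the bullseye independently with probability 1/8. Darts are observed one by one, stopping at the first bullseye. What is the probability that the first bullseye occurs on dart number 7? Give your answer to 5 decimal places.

0.05610

Geometric (trials to first success), p = 0.125.
P(Y = 7) = (1−p)^6 · p = 0.4488 · 0.125 = 0.0560994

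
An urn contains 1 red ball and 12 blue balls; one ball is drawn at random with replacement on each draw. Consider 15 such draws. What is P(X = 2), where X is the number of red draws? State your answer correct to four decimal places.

0.2195

X ~ Binomial(n=15, p=0.076923).
P(X=2) = C(15,2) · p^2 · (1−p)^13
= 105 · 0.0059172 · 0.35326 = 0.219480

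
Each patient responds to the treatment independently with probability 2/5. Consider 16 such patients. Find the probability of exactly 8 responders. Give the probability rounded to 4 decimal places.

0.1417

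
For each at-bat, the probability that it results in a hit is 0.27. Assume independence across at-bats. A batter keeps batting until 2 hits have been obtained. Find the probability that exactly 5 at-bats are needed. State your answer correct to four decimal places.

Y = trial on which the second success occurs; negative binomial, r=2, p=0.27.
P(Y=5) = C(4,1) · p^2 · (1−p)^3
= 4 · 0.0729 · 0.38902 = 0.113437

0.1134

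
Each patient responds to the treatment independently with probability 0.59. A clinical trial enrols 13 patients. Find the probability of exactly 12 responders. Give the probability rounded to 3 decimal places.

X ~ Binomial(n=13, p=0.59).
P(X=12) = C(13,12) · p^12 · (1−p)^1
= 13 · 0.0017792 · 0.41 = 0.00948

0.009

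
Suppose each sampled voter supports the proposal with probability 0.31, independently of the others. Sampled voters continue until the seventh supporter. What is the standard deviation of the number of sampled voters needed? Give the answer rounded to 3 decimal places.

7.089

Y = total sampled voters until the seventh success; negative binomial with r=7, p=0.31.
SD(Y) = √[r(1−p)/p²] = √(50.26015) = 7.08944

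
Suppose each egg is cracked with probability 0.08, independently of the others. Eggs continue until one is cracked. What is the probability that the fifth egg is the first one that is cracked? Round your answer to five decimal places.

0.05731

Geometric (trials to first success), p = 0.08.
P(Y = 5) = (1−p)^4 · p = 0.71639 · 0.08 = 0.0573114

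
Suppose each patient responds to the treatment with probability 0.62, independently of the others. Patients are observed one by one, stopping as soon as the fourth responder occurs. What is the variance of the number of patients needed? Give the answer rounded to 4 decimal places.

3.9542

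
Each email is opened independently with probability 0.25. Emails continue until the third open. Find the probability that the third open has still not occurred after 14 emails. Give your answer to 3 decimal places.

Needing more than 14 emails ⇔ fewer than 3 successes in the first 14. With X ~ Binomial(14, 0.25), P(Y > 14) = P(X ≤ 2).
  k=0: C(14,0)·0.25^0·0.75^14 = 0.01782
  k=1: C(14,1)·0.25^1·0.75^13 = 0.08315
  k=2: C(14,2)·0.25^2·0.75^12 = 0.18016
P(X ≤ 2) = 0.28113

0.281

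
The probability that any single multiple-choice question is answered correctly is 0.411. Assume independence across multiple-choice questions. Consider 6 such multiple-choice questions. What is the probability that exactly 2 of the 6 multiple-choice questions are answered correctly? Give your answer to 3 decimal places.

0.305

X ~ Binomial(n=6, p=0.411).
P(X=2) = C(6,2) · p^2 · (1−p)^4
= 15 · 0.16892 · 0.12035 = 0.30496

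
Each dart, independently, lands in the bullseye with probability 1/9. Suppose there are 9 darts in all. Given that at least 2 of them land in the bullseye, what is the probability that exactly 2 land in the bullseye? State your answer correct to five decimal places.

0.73867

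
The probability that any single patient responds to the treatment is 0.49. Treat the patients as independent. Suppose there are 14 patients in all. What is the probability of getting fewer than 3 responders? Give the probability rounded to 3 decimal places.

X ~ Binomial(14, 0.49); P(X ≤ 2) = Σ C(14,k) p^k (1−p)^(14−k) over k:
  k=0: C(14,0)·0.49^0·0.51^14 = 0.00008
  k=1: C(14,1)·0.49^1·0.51^13 = 0.00108
  k=2: C(14,2)·0.49^2·0.51^12 = 0.00677
Total = 0.00793

0.008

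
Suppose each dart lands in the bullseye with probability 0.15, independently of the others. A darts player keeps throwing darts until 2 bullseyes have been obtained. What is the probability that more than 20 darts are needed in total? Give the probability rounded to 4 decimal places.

0.1756

Needing more than 20 darts ⇔ fewer than 2 successes in the first 20. With X ~ Binomial(20, 0.15), P(Y > 20) = P(X ≤ 1).
  k=0: C(20,0)·0.15^0·0.85^20 = 0.038760
  k=1: C(20,1)·0.15^1·0.85^19 = 0.136798
P(X ≤ 1) = 0.175558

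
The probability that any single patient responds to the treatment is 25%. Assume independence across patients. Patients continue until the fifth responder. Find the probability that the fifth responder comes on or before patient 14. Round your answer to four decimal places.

Finishing within 14 patients ⇔ at least 5 successes in the first 14. With X ~ Binomial(14, 0.25), P(Y ≤ 14) = 1 − P(X ≤ 4).
  k=0: C(14,0)·0.25^0·0.75^14 = 0.017818
  k=1: C(14,1)·0.25^1·0.75^13 = 0.083150
  k=2: C(14,2)·0.25^2·0.75^12 = 0.180159
  k=3: C(14,3)·0.25^3·0.75^11 = 0.240212
  k=4: C(14,4)·0.25^4·0.75^10 = 0.220195
1 − 0.741535 = 0.258465

0.2585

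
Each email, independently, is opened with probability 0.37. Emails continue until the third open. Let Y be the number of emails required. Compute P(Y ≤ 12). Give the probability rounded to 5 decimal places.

0.87955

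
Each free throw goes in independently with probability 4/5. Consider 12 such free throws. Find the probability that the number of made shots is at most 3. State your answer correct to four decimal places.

0.0001

X ~ Binomial(12, 0.80); P(X ≤ 3) = Σ C(12,k) p^k (1−p)^(12−k) over k:
  k=0: C(12,0)·0.80^0·0.20^12 = 0.000000
  k=1: C(12,1)·0.80^1·0.20^11 = 0.000000
  k=2: C(12,2)·0.80^2·0.20^10 = 0.000004
  k=3: C(12,3)·0.80^3·0.20^9 = 0.000058
Total = 0.000062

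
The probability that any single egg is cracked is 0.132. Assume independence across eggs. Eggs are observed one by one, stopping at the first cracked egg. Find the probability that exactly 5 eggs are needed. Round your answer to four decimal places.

Geometric (trials to first success), p = 0.132.
P(Y = 5) = (1−p)^4 · p = 0.56765 · 0.132 = 0.074929

0.0749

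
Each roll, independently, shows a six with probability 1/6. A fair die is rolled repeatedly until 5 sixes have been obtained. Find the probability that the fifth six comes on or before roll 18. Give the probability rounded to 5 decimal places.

0.16825

Finishing within 18 rolls ⇔ at least 5 successes in the first 18. With X ~ Binomial(18, 0.166667), P(Y ≤ 18) = 1 − P(X ≤ 4).
  k=0: C(18,0)·0.166667^0·0.833333^18 = 0.0375610
  k=1: C(18,1)·0.166667^1·0.833333^17 = 0.1352197
  k=2: C(18,2)·0.166667^2·0.833333^16 = 0.2298735
  k=3: C(18,3)·0.166667^3·0.833333^15 = 0.2451984
  k=4: C(18,4)·0.166667^4·0.833333^14 = 0.1838988
1 − 0.8317516 = 0.1682484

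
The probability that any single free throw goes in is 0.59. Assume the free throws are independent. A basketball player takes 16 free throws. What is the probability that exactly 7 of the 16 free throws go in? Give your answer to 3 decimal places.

0.093

X ~ Binomial(n=16, p=0.59).
P(X=7) = C(16,7) · p^7 · (1−p)^9
= 11440 · 0.024887 · 0.00032738 = 0.09321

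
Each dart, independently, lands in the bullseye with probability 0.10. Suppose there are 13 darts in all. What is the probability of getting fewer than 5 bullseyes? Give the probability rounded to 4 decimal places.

X ~ Binomial(13, 0.10); P(X ≤ 4) = Σ C(13,k) p^k (1−p)^(13−k) over k:
  k=0: C(13,0)·0.10^0·0.90^13 = 0.254187
  k=1: C(13,1)·0.10^1·0.90^12 = 0.367158
  k=2: C(13,2)·0.10^2·0.90^11 = 0.244772
  k=3: C(13,3)·0.10^3·0.90^10 = 0.099722
  k=4: C(13,4)·0.10^4·0.90^9 = 0.027701
Total = 0.993540

0.9935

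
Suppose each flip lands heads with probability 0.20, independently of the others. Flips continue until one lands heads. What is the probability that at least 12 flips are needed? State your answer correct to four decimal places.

Y = number of flips to the first success; geometric, p = 0.20.
P(Y > 11) = P(first 11 all fail) = (1−p)^11 = 0.085899

0.0859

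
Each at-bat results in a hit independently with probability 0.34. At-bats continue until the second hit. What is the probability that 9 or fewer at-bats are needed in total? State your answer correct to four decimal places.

Finishing within 9 at-bats ⇔ at least 2 successes in the first 9. With X ~ Binomial(9, 0.34), P(Y ≤ 9) = 1 − P(X ≤ 1).
  k=0: C(9,0)·0.34^0·0.66^9 = 0.023763
  k=1: C(9,1)·0.34^1·0.66^8 = 0.110172
1 − 0.133935 = 0.866065

0.8661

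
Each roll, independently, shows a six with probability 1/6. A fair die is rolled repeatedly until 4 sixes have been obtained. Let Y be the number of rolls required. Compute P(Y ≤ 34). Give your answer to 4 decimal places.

Finishing within 34 rolls ⇔ at least 4 successes in the first 34. With X ~ Binomial(34, 0.166667), P(Y ≤ 34) = 1 − P(X ≤ 3).
  k=0: C(34,0)·0.166667^0·0.833333^34 = 0.002032
  k=1: C(34,1)·0.166667^1·0.833333^33 = 0.013815
  k=2: C(34,2)·0.166667^2·0.833333^32 = 0.045589
  k=3: C(34,3)·0.166667^3·0.833333^31 = 0.097257
1 − 0.158692 = 0.841308

0.8413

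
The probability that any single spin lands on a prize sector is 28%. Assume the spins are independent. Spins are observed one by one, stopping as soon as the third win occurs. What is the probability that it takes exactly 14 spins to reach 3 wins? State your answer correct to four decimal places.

Y = trial on which the third success occurs; negative binomial, r=3, p=0.28.
P(Y=14) = C(13,2) · p^3 · (1−p)^11
= 78 · 0.021952 · 0.026956 = 0.046156

0.0462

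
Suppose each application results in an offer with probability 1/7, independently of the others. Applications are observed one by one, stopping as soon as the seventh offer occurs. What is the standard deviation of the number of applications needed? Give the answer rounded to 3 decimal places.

17.146

Y = total applications until the seventh success; negative binomial with r=7, p=0.142857.
SD(Y) = √[r(1−p)/p²] = √(294.00000) = 17.14643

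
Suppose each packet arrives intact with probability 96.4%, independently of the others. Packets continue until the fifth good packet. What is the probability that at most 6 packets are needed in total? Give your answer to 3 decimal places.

Finishing within 6 packets ⇔ at least 5 successes in the first 6. With X ~ Binomial(6, 0.964), P(Y ≤ 6) = 1 − P(X ≤ 4).
  k=0: C(6,0)·0.964^0·0.036^6 = 0.00000
  k=1: C(6,1)·0.964^1·0.036^5 = 0.00000
  k=2: C(6,2)·0.964^2·0.036^4 = 0.00002
  k=3: C(6,3)·0.964^3·0.036^3 = 0.00084
  k=4: C(6,4)·0.964^4·0.036^2 = 0.01679
1 − 0.01765 = 0.98235

0.982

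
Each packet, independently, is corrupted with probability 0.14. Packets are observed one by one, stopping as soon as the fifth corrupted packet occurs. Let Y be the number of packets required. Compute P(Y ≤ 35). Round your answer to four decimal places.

0.5540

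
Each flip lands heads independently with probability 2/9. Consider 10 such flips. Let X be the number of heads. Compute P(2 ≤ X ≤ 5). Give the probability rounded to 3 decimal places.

X ~ Binomial(10, 0.222222); P(2 ≤ X ≤ 5) = Σ C(10,k) p^k (1−p)^(10−k) over k:
  k=2: C(10,2)·0.222222^2·0.777778^8 = 0.29760
  k=3: C(10,3)·0.222222^3·0.777778^7 = 0.22674
  k=4: C(10,4)·0.222222^4·0.777778^6 = 0.11337
  k=5: C(10,5)·0.222222^5·0.777778^5 = 0.03887
Total = 0.67658

0.677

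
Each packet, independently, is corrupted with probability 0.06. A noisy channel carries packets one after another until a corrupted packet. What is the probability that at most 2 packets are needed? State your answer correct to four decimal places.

Y = number of packets to the first success; geometric, p = 0.06.
P(Y ≤ 2) = 1 − (1−p)^2 = 1 − 0.883600 = 0.116400

0.1164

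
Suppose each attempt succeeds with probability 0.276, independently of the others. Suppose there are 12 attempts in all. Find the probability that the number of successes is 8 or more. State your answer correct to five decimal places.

X ~ Binomial(12, 0.276); P(X ≥ 8) = Σ C(12,k) p^k (1−p)^(12−k) over k:
  k=8: C(12,8)·0.276^8·0.724^4 = 0.0045796
  k=9: C(12,9)·0.276^9·0.724^3 = 0.0007759
  k=10: C(12,10)·0.276^10·0.724^2 = 0.0000887
  k=11: C(12,11)·0.276^11·0.724^1 = 0.0000062
  k=12: C(12,12)·0.276^12·0.724^0 = 0.0000002
Total = 0.0054507

0.00545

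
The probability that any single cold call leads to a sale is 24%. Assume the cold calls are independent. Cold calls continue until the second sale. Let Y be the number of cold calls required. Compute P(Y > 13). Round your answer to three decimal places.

0.144

Needing more than 13 cold calls ⇔ fewer than 2 successes in the first 13. With X ~ Binomial(13, 0.24), P(Y > 13) = P(X ≤ 1).
  k=0: C(13,0)·0.24^0·0.76^13 = 0.02822
  k=1: C(13,1)·0.24^1·0.76^12 = 0.11586
P(X ≤ 1) = 0.14408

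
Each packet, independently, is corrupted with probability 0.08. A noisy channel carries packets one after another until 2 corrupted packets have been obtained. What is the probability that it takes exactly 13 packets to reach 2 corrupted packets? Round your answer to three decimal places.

Y = trial on which the second success occurs; negative binomial, r=2, p=0.08.
P(Y=13) = C(12,1) · p^2 · (1−p)^11
= 12 · 0.0064 · 0.39964 = 0.03069

0.031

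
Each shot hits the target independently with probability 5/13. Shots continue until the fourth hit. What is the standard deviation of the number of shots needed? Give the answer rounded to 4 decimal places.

Y = total shots until the fourth success; negative binomial with r=4, p=0.384615.
SD(Y) = √[r(1−p)/p²] = √(16.640000) = 4.079216

4.0792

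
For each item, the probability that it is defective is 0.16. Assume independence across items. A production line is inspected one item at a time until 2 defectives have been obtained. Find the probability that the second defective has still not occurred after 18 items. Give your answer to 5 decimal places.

Needing more than 18 items ⇔ fewer than 2 successes in the first 18. With X ~ Binomial(18, 0.16), P(Y > 18) = P(X ≤ 1).
  k=0: C(18,0)·0.16^0·0.84^18 = 0.0433538
  k=1: C(18,1)·0.16^1·0.84^17 = 0.1486416
P(X ≤ 1) = 0.1919954

0.19200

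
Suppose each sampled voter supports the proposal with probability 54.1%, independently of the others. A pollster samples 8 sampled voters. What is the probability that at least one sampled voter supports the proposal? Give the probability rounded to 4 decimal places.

P(at least one) = 1 − P(none) = 1 − (1 − 0.541)^8
= 1 − 0.001970 = 0.998030

0.9980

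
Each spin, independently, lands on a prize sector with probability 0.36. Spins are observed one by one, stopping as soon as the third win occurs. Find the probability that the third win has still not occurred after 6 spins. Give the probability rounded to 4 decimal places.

0.6268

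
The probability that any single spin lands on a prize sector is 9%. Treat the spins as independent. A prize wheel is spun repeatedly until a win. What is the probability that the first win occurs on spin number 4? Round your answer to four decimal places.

Geometric (trials to first success), p = 0.09.
P(Y = 4) = (1−p)^3 · p = 0.75357 · 0.09 = 0.067821

0.0678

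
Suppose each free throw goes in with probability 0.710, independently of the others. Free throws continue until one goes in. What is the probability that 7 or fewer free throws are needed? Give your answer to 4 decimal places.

0.9998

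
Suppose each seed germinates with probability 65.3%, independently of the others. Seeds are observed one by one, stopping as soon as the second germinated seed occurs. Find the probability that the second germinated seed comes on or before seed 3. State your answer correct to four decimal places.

Finishing within 3 seeds ⇔ at least 2 successes in the first 3. With X ~ Binomial(3, 0.653), P(Y ≤ 3) = 1 − P(X ≤ 1).
  k=0: C(3,0)·0.653^0·0.347^3 = 0.041782
  k=1: C(3,1)·0.653^1·0.347^2 = 0.235881
1 − 0.277663 = 0.722337

0.7223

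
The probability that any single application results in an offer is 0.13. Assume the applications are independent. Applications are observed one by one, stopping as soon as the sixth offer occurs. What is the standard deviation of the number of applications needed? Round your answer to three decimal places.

Y = total applications until the sixth success; negative binomial with r=6, p=0.13.
SD(Y) = √[r(1−p)/p²] = √(308.87574) = 17.57486

17.575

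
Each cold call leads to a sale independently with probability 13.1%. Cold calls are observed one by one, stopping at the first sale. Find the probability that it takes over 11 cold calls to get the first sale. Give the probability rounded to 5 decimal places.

Y = number of cold calls to the first success; geometric, p = 0.131.
P(Y > 11) = P(first 11 all fail) = (1−p)^11 = 0.2134114

0.21341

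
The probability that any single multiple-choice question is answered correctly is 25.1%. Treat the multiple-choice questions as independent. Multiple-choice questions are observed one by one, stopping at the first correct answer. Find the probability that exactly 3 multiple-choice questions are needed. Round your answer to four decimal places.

Geometric (trials to first success), p = 0.251.
P(Y = 3) = (1−p)^2 · p = 0.561 · 0.251 = 0.140811

0.1408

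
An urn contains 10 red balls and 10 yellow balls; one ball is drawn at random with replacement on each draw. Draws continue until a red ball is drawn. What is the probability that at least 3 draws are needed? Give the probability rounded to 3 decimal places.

0.250

Y = number of draws to the first success; geometric, p = 0.50.
P(Y > 2) = P(first 2 all fail) = (1−p)^2 = 0.25000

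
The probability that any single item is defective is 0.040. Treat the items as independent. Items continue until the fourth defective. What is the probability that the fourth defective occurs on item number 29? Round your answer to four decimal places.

Y = trial on which the fourth success occurs; negative binomial, r=4, p=0.04.
P(Y=29) = C(28,3) · p^4 · (1−p)^25
= 3276 · 2.56e-06 · 0.3604 = 0.003022

0.0030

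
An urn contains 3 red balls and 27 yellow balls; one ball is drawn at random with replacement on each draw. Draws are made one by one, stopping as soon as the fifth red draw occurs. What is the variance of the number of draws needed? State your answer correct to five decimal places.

450.00000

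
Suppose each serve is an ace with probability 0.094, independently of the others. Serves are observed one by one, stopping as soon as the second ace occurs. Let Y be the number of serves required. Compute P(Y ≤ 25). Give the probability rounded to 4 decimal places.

0.6954

Finishing within 25 serves ⇔ at least 2 successes in the first 25. With X ~ Binomial(25, 0.094), P(Y ≤ 25) = 1 − P(X ≤ 1).
  k=0: C(25,0)·0.094^0·0.906^25 = 0.084763
  k=1: C(25,1)·0.094^1·0.906^24 = 0.219859
1 − 0.304622 = 0.695378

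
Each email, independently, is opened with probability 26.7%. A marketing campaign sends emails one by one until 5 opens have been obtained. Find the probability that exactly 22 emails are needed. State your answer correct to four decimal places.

0.0413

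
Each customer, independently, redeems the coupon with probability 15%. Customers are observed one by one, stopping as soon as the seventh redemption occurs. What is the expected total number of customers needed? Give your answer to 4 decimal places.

46.6667

Y = total customers until the seventh success; negative binomial with r=7, p=0.15.
E[Y] = r / p = 7 / 0.15 = 46.666667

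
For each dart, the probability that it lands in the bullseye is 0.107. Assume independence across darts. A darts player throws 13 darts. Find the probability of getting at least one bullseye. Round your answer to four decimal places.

0.7703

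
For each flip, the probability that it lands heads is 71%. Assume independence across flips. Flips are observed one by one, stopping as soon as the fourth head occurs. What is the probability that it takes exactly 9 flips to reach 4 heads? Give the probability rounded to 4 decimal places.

0.0292

Y = trial on which the fourth success occurs; negative binomial, r=4, p=0.71.
P(Y=9) = C(8,3) · p^4 · (1−p)^5
= 56 · 0.25412 · 0.0020511 = 0.029188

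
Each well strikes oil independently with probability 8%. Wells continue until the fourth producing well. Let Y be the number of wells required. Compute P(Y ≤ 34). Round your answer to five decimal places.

0.28755

Finishing within 34 wells ⇔ at least 4 successes in the first 34. With X ~ Binomial(34, 0.08), P(Y ≤ 34) = 1 − P(X ≤ 3).
  k=0: C(34,0)·0.08^0·0.92^34 = 0.0587200
  k=1: C(34,1)·0.08^1·0.92^33 = 0.1736070
  k=2: C(34,2)·0.08^2·0.92^32 = 0.2490883
  k=3: C(34,3)·0.08^3·0.92^31 = 0.2310384
1 − 0.7124537 = 0.2875463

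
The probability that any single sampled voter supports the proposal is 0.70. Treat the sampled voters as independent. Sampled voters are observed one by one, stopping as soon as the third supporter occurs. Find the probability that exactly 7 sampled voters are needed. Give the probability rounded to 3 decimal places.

Y = trial on which the third success occurs; negative binomial, r=3, p=0.70.
P(Y=7) = C(6,2) · p^3 · (1−p)^4
= 15 · 0.343 · 0.0081 = 0.04167

0.042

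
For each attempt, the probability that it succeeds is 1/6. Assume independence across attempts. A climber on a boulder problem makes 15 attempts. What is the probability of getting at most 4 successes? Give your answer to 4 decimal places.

0.9102

X ~ Binomial(15, 0.166667); P(X ≤ 4) = Σ C(15,k) p^k (1−p)^(15−k) over k:
  k=0: C(15,0)·0.166667^0·0.833333^15 = 0.064905
  k=1: C(15,1)·0.166667^1·0.833333^14 = 0.194716
  k=2: C(15,2)·0.166667^2·0.833333^13 = 0.272603
  k=3: C(15,3)·0.166667^3·0.833333^12 = 0.236256
  k=4: C(15,4)·0.166667^4·0.833333^11 = 0.141754
Total = 0.910234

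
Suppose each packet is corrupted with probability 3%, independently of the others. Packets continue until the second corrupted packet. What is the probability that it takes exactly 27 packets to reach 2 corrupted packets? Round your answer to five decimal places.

0.01093

Y = trial on which the second success occurs; negative binomial, r=2, p=0.03.
P(Y=27) = C(26,1) · p^2 · (1−p)^25
= 26 · 0.0009 · 0.46697 = 0.0109272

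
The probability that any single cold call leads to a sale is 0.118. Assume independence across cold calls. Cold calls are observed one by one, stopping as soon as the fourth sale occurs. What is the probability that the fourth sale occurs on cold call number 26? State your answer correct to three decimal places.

0.028

Y = trial on which the fourth success occurs; negative binomial, r=4, p=0.118.
P(Y=26) = C(25,3) · p^4 · (1−p)^22
= 2300 · 0.00019388 · 0.063141 = 0.02816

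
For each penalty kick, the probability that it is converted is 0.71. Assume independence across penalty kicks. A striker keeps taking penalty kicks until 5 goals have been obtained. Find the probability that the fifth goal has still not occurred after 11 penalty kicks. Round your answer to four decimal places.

0.0179

Needing more than 11 penalty kicks ⇔ fewer than 5 successes in the first 11. With X ~ Binomial(11, 0.71), P(Y > 11) = P(X ≤ 4).
  k=0: C(11,0)·0.71^0·0.29^11 = 0.000001
  k=1: C(11,1)·0.71^1·0.29^10 = 0.000033
  k=2: C(11,2)·0.71^2·0.29^9 = 0.000402
  k=3: C(11,3)·0.71^3·0.29^8 = 0.002954
  k=4: C(11,4)·0.71^4·0.29^7 = 0.014465
P(X ≤ 4) = 0.017856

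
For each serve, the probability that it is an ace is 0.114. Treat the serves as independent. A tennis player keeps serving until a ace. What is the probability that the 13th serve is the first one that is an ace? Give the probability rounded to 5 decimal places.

0.02668

Geometric (trials to first success), p = 0.114.
P(Y = 13) = (1−p)^12 · p = 0.23399 · 0.114 = 0.0266753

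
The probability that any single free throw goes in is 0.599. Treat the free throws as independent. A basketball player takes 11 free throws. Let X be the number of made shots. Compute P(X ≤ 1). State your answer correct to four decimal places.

X ~ Binomial(11, 0.599); P(X ≤ 1) = Σ C(11,k) p^k (1−p)^(11−k) over k:
  k=0: C(11,0)·0.599^0·0.401^11 = 0.000043
  k=1: C(11,1)·0.599^1·0.401^10 = 0.000708
Total = 0.000751

0.0008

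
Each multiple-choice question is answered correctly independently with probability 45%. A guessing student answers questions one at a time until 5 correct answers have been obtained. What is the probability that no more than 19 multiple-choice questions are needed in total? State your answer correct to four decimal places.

0.9720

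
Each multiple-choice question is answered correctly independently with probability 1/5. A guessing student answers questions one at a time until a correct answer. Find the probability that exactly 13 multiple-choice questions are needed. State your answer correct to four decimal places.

0.0137

Geometric (trials to first success), p = 0.20.
P(Y = 13) = (1−p)^12 · p = 0.068719 · 0.20 = 0.013744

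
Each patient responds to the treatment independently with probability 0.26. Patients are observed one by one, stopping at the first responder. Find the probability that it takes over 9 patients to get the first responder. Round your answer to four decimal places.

0.0665

Y = number of patients to the first success; geometric, p = 0.26.
P(Y > 9) = P(first 9 all fail) = (1−p)^9 = 0.066540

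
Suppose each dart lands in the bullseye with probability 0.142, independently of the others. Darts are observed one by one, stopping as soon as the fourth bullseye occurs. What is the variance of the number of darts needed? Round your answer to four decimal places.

170.2043

Y = total darts until the fourth success; negative binomial with r=4, p=0.142.
Var(Y) = r(1−p)/p² = 4·0.858 / 0.142² = 170.204325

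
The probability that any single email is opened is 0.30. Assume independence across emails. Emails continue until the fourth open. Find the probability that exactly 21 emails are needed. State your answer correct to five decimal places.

0.02148

Y = trial on which the fourth success occurs; negative binomial, r=4, p=0.30.
P(Y=21) = C(20,3) · p^4 · (1−p)^17
= 1140 · 0.0081 · 0.0023263 = 0.0214811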